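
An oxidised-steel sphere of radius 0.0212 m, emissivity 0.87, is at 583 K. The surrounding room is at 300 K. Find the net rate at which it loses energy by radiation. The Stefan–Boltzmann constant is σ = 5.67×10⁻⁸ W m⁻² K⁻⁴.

A = 4πr² = 4π × (0.0212)² = 5.65×10^-3 m².
Q = εσA(T⁴ − T_s⁴). T⁴ − T_s⁴ = (583)⁴ − (300)⁴ = 1.16×10^11 − 8.10×10^9 = 1.07×10^11 K⁴.
Q = 0.87 × 5.67×10⁻⁸ × 5.65×10^-3 × 1.07×10^11 = 29.9 W.

Q ≈ 29.9 W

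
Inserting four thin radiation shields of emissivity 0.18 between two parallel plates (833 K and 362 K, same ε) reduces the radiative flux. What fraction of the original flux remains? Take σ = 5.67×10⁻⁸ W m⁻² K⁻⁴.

ratio ≈ 0.200

With N identical shields there are N+1 = 5 gaps in series, each with the same radiative resistance, so the flux falls to 1/(N+1) of its unshielded value.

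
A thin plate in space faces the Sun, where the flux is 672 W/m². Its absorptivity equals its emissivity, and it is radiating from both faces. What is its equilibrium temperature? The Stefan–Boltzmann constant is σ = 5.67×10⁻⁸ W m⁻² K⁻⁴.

Absorbed flux αS = emitted flux 2εσT⁴ per unit area; with α = ε this gives T = (S/2σ)^(1/4).
T = (672 / (2 × 5.67×10⁻⁸))^(1/4) = (5.93×10^9)^(1/4).
T = 277 K.

T ≈ 277 K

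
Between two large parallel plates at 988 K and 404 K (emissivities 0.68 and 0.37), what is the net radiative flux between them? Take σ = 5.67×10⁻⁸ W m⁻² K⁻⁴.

For two large parallel gray plates, q = σ(T₁⁴ − T₂⁴) / (1/ε₁ + 1/ε₂ − 1).
1/ε₁ + 1/ε₂ − 1 = 1/0.68 + 1/0.37 − 1 = 3.173.
T₁⁴ − T₂⁴ = 9.53×10^11 − 2.66×10^10 = 9.26×10^11 K⁴.
q = 5.67×10⁻⁸ × 9.26×10^11 / 3.173 = 16500 W/m².

q ≈ 16500 W/m²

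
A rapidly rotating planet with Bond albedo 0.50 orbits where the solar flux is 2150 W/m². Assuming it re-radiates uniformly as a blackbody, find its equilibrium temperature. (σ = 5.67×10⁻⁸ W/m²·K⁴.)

T ≈ 262 K

Power absorbed = (1−a)S·πR²; power emitted = 4πR²σT⁴. Equating and cancelling πR²:
T = ((1−a)S / 4σ)^(1/4) = (1080 / (4 × 5.67×10⁻⁸))^(1/4) = (4.74×10^9)^(1/4).
T = 262 K.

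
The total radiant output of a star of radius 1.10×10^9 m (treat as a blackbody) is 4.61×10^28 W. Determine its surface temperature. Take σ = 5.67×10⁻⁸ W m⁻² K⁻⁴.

T ≈ 15200 K

A = 4πr² = 4π × (1.10×10^9)² = 1.52×10^19 m².
From P = σAT⁴, T = (P / σA)^(1/4) = (4.61×10^28 / (5.67×10⁻⁸ × 1.52×10^19))^(1/4).
T = (5.35×10^16)^(1/4) = 15200 K.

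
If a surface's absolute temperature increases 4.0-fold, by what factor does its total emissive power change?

factor ≈ 256

P ∝ T⁴, so the power scales as (4.0)⁴ = 256.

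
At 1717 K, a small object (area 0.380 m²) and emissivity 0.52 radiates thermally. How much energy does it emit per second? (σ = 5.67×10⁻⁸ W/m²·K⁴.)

P ≈ 97400 W

Stefan–Boltzmann: P = εσAT⁴ = 0.52 × 5.67×10⁻⁸ × 0.380 × (1717)⁴ = 0.52 × 5.67×10⁻⁸ × 0.380 × 8.69×10^12.
P = 97400 W.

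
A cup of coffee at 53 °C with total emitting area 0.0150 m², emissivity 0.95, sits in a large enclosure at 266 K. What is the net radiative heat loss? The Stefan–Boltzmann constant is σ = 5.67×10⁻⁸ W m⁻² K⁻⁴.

Convert: 53 °C = 326 K.
Q = εσA(T⁴ − T_s⁴). T⁴ − T_s⁴ = (326)⁴ − (266)⁴ = 1.13×10^10 − 5.01×10^9 = 6.29×10^9 K⁴.
Q = 0.95 × 5.67×10⁻⁸ × 0.0150 × 6.29×10^9 = 5.08 W.

Q ≈ 5.08 W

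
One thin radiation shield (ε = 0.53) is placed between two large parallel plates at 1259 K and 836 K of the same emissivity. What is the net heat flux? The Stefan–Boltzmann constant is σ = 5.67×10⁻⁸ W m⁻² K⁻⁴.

Each of the 2 gaps contributes resistance (2/ε − 1) = 2/0.53 − 1 = 2.774; total = 5.547.
q = σ(T₁⁴ − T₂⁴) / 5.547 = 5.67×10⁻⁸ × 2.02×10^12 / 5.547 = 20700 W/m².

q ≈ 20700 W/m²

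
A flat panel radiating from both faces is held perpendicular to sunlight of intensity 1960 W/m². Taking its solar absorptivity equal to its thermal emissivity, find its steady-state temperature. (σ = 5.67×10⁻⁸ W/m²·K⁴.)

T ≈ 363 K

Absorbed flux αS = emitted flux 2εσT⁴ per unit area; with α = ε this gives T = (S/2σ)^(1/4).
T = (1960 / (2 × 5.67×10⁻⁸))^(1/4) = (1.73×10^10)^(1/4).
T = 363 K.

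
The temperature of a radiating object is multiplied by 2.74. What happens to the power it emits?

P ∝ T⁴, so the power scales as (2.74)⁴ = 56.4.

factor ≈ 56.4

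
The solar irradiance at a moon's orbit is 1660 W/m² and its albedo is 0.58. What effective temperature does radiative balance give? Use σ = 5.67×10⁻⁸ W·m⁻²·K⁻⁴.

Power absorbed = (1−a)S·πR²; power emitted = 4πR²σT⁴. Equating and cancelling πR²:
T = ((1−a)S / 4σ)^(1/4) = (697 / (4 × 5.67×10⁻⁸))^(1/4) = (3.07×10^9)^(1/4).
T = 235 K.

T ≈ 235 K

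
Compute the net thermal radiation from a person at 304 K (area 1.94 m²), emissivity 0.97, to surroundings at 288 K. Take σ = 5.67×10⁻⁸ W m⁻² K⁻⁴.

Q = εσA(T⁴ − T_s⁴). T⁴ − T_s⁴ = (304)⁴ − (288)⁴ = 8.54×10^9 − 6.88×10^9 = 1.66×10^9 K⁴.
Q = 0.97 × 5.67×10⁻⁸ × 1.94 × 1.66×10^9 = 177 W.

Q ≈ 177 W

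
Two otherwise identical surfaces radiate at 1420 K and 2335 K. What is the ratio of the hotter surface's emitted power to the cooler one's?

ratio ≈ 7.31

P ∝ T⁴, so the ratio is (2335/1420)⁴ = (1.644)⁴ = 7.31.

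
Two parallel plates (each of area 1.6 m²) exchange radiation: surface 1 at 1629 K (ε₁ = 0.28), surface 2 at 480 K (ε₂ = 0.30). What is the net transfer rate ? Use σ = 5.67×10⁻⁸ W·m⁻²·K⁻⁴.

For two large parallel gray plates, q = σ(T₁⁴ − T₂⁴) / (1/ε₁ + 1/ε₂ − 1).
1/ε₁ + 1/ε₂ − 1 = 1/0.28 + 1/0.30 − 1 = 5.905.
T₁⁴ − T₂⁴ = 7.04×10^12 − 5.31×10^10 = 6.99×10^12 K⁴.
q = 5.67×10⁻⁸ × 6.99×10^12 / 5.905 = 67100 W/m².
Q = q·A = 67100 × 1.6 = 1.07×10^5 W.

Q ≈ 1.07×10^5 W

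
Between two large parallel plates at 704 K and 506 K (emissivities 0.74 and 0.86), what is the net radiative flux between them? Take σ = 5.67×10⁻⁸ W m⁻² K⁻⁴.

q ≈ 6740 W/m²

For two large parallel gray plates, q = σ(T₁⁴ − T₂⁴) / (1/ε₁ + 1/ε₂ − 1).
1/ε₁ + 1/ε₂ − 1 = 1/0.74 + 1/0.86 − 1 = 1.514.
T₁⁴ − T₂⁴ = 2.46×10^11 − 6.56×10^10 = 1.80×10^11 K⁴.
q = 5.67×10⁻⁸ × 1.80×10^11 / 1.514 = 6740 W/m².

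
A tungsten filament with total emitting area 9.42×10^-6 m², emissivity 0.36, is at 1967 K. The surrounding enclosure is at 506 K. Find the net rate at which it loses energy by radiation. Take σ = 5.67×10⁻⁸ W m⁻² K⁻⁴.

Q = εσA(T⁴ − T_s⁴). T⁴ − T_s⁴ = (1967)⁴ − (506)⁴ = 1.50×10^13 − 6.56×10^10 = 1.49×10^13 K⁴.
Q = 0.36 × 5.67×10⁻⁸ × 9.42×10^-6 × 1.49×10^13 = 2.87 W.

Q ≈ 2.87 W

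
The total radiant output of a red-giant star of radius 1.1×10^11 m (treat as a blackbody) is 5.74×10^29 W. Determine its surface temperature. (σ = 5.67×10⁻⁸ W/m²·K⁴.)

A = 4πr² = 4π × (1.1×10^11)² = 1.52×10^23 m².
From P = σAT⁴, T = (P / σA)^(1/4) = (5.74×10^29 / (5.67×10⁻⁸ × 1.52×10^23))^(1/4).
T = (6.66×10^13)^(1/4) = 2860 K.

T ≈ 2860 K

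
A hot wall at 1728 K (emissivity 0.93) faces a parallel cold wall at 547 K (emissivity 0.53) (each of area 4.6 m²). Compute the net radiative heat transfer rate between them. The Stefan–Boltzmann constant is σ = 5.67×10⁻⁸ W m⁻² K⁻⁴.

Q ≈ 1.17×10^6 W

For two large parallel gray plates, q = σ(T₁⁴ − T₂⁴) / (1/ε₁ + 1/ε₂ − 1).
1/ε₁ + 1/ε₂ − 1 = 1/0.93 + 1/0.53 − 1 = 1.962.
T₁⁴ − T₂⁴ = 8.92×10^12 − 8.95×10^10 = 8.83×10^12 K⁴.
q = 5.67×10⁻⁸ × 8.83×10^12 / 1.962 = 2.55×10^5 W/m².
Q = q·A = 2.55×10^5 × 4.6 = 1.17×10^6 W.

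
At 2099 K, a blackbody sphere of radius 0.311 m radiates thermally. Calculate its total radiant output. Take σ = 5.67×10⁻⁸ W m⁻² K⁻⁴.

P ≈ 1.34×10^6 W

A = 4πr² = 4π × (0.311)² = 1.22 m².
P = σAT⁴ = 5.67×10⁻⁸ × 1.22 × (2099)⁴ = 5.67×10⁻⁸ × 1.22 × 1.94×10^13.
P = 1.34×10^6 W.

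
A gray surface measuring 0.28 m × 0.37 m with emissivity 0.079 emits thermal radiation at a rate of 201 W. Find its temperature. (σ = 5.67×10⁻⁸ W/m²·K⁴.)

A = 0.28 × 0.37 = 0.104 m².
From P = εσAT⁴, T = (P / εσA)^(1/4) = (201 / (0.079 × 5.67×10⁻⁸ × 0.104))^(1/4).
T = (4.33×10^11)^(1/4) = 811 K.

T ≈ 811 K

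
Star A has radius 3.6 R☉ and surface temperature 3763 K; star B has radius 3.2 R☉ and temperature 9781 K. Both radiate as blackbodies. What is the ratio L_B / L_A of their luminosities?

L = 4πR²σT⁴ ∝ R²T⁴, so L_B/L_A = (3.2/3.6)² × (9781/3763)⁴ = 0.790 × 45.6 = 36.1.

L_B/L_A ≈ 36.1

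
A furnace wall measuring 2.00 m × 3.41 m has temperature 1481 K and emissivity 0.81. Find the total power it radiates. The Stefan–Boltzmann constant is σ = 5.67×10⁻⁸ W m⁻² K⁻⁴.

A = 2.00 × 3.41 = 6.82 m².
Stefan–Boltzmann: P = εσAT⁴ = 0.81 × 5.67×10⁻⁸ × 6.82 × (1481)⁴ = 0.81 × 5.67×10⁻⁸ × 6.82 × 4.81×10^12.
P = 1.51×10^6 W.

P ≈ 1.51×10^6 W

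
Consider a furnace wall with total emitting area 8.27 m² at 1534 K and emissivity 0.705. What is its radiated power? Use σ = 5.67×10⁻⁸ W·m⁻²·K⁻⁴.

P = εσAT⁴ = 0.705 × 5.67×10⁻⁸ × 8.27 × (1534)⁴ = 0.705 × 5.67×10⁻⁸ × 8.27 × 5.54×10^12.
P = 1.83×10^6 W.

P ≈ 1.83×10^6 W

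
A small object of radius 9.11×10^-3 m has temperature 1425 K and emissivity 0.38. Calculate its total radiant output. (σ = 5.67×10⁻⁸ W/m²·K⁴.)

P ≈ 92.7 W

A = 4πr² = 4π × (9.11×10^-3)² = 1.04×10^-3 m².
Stefan–Boltzmann: P = εσAT⁴ = 0.38 × 5.67×10⁻⁸ × 1.04×10^-3 × (1425)⁴ = 0.38 × 5.67×10⁻⁸ × 1.04×10^-3 × 4.12×10^12.
P = 92.7 W.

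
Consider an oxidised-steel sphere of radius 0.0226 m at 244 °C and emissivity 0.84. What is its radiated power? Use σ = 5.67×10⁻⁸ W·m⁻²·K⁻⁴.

A = 4πr² = 4π × (0.0226)² = 6.42×10^-3 m².
244 °C = 517 K.
Stefan–Boltzmann: P = εσAT⁴ = 0.84 × 5.67×10⁻⁸ × 6.42×10^-3 × (517)⁴ = 0.84 × 5.67×10⁻⁸ × 6.42×10^-3 × 7.14×10^10.
P = 21.8 W.

P ≈ 21.8 W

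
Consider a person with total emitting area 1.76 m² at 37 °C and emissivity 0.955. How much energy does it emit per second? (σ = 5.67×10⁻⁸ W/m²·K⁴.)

P ≈ 880 W

37 °C = 310 K.
Stefan–Boltzmann: P = εσAT⁴ = 0.955 × 5.67×10⁻⁸ × 1.76 × (310)⁴ = 0.955 × 5.67×10⁻⁸ × 1.76 × 9.24×10^9.
P = 880 W.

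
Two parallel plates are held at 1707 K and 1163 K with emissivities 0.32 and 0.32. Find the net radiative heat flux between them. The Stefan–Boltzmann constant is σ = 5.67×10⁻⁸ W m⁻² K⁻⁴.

For two large parallel gray plates, q = σ(T₁⁴ − T₂⁴) / (1/ε₁ + 1/ε₂ − 1).
1/ε₁ + 1/ε₂ − 1 = 1/0.32 + 1/0.32 − 1 = 5.250.
T₁⁴ − T₂⁴ = 8.49×10^12 − 1.83×10^12 = 6.66×10^12 K⁴.
q = 5.67×10⁻⁸ × 6.66×10^12 / 5.250 = 71900 W/m².

q ≈ 71900 W/m²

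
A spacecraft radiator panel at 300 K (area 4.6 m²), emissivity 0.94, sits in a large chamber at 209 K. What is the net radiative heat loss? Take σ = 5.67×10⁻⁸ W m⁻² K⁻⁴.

Q = εσA(T⁴ − T_s⁴). T⁴ − T_s⁴ = (300)⁴ − (209)⁴ = 8.10×10^9 − 1.91×10^9 = 6.19×10^9 K⁴.
Q = 0.94 × 5.67×10⁻⁸ × 4.60 × 6.19×10^9 = 1520 W.

Q ≈ 1520 W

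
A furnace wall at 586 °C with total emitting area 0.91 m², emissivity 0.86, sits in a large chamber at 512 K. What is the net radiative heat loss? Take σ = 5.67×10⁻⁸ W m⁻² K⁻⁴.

Convert: 586 °C = 859 K.
Q = εσA(T⁴ − T_s⁴). T⁴ − T_s⁴ = (859)⁴ − (512)⁴ = 5.44×10^11 − 6.87×10^10 = 4.76×10^11 K⁴.
Q = 0.86 × 5.67×10⁻⁸ × 0.910 × 4.76×10^11 = 21100 W.

Q ≈ 21100 W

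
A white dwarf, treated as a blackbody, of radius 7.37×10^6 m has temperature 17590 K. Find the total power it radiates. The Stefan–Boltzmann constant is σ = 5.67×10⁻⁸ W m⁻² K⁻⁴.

P ≈ 3.71×10^24 W

A = 4πr² = 4π × (7.37×10^6)² = 6.83×10^14 m².
P = σAT⁴ = 5.67×10⁻⁸ × 6.83×10^14 × (17590)⁴ = 5.67×10⁻⁸ × 6.83×10^14 × 9.57×10^16.
P = 3.71×10^24 W.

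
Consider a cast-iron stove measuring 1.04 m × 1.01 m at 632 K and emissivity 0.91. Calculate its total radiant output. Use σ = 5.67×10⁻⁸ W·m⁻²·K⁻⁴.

P ≈ 8650 W

A = 1.04 × 1.01 = 1.05 m².
P = εσAT⁴ = 0.91 × 5.67×10⁻⁸ × 1.05 × (632)⁴ = 0.91 × 5.67×10⁻⁸ × 1.05 × 1.60×10^11.
P = 8650 W.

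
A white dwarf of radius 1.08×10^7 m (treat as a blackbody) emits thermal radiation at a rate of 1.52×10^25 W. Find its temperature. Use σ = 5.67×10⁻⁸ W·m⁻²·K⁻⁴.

A = 4πr² = 4π × (1.08×10^7)² = 1.47×10^15 m².
From P = σAT⁴, T = (P / σA)^(1/4) = (1.52×10^25 / (5.67×10⁻⁸ × 1.47×10^15))^(1/4).
T = (1.83×10^17)^(1/4) = 20700 K.

T ≈ 20700 K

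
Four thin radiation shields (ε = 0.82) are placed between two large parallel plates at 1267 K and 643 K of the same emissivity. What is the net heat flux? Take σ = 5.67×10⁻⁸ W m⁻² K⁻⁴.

q ≈ 19000 W/m²

Each of the 5 gaps contributes resistance (2/ε − 1) = 2/0.82 − 1 = 1.439; total = 7.195.
q = σ(T₁⁴ − T₂⁴) / 7.195 = 5.67×10⁻⁸ × 2.41×10^12 / 7.195 = 19000 W/m².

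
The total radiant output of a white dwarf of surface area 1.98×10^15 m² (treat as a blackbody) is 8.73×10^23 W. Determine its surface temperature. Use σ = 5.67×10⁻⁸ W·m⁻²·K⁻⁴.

T ≈ 9390 K

From P = σAT⁴, T = (P / σA)^(1/4) = (8.73×10^23 / (5.67×10⁻⁸ × 1.98×10^15))^(1/4).
T = (7.78×10^15)^(1/4) = 9390 K.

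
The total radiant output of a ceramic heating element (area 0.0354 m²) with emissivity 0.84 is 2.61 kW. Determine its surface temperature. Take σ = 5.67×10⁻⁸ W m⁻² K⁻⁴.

From P = εσAT⁴, T = (P / εσA)^(1/4) = (2610 / (0.84 × 5.67×10⁻⁸ × 0.0354))^(1/4).
T = (1.55×10^12)^(1/4) = 1120 K.

T ≈ 1120 K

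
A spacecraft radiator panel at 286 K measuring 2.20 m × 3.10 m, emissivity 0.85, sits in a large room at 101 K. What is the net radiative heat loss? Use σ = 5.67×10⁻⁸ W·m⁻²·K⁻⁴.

Q ≈ 2160 W

A = 2.20 × 3.10 = 6.82 m².
Q = εσA(T⁴ − T_s⁴). T⁴ − T_s⁴ = (286)⁴ − (101)⁴ = 6.69×10^9 − 1.04×10^8 = 6.59×10^9 K⁴.
Q = 0.85 × 5.67×10⁻⁸ × 6.82 × 6.59×10^9 = 2160 W.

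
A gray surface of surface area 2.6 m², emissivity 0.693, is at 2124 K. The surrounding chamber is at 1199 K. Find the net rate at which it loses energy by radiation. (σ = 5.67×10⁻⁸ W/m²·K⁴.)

Q ≈ 1.87×10^6 W

Q = εσA(T⁴ − T_s⁴). T⁴ − T_s⁴ = (2124)⁴ − (1199)⁴ = 2.04×10^13 − 2.07×10^12 = 1.83×10^13 K⁴.
Q = 0.693 × 5.67×10⁻⁸ × 2.60 × 1.83×10^13 = 1.87×10^6 W.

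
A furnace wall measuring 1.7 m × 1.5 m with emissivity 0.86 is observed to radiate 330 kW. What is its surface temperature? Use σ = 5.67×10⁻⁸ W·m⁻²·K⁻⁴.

A = 1.7 × 1.5 = 2.55 m².
From P = εσAT⁴, T = (P / εσA)^(1/4) = (3.30×10^5 / (0.86 × 5.67×10⁻⁸ × 2.55))^(1/4).
T = (2.65×10^12)^(1/4) = 1280 K.

T ≈ 1280 K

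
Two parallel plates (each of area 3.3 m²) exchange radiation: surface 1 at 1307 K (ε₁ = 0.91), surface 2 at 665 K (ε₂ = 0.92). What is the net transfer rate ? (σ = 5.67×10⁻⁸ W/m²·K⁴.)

For two large parallel gray plates, q = σ(T₁⁴ − T₂⁴) / (1/ε₁ + 1/ε₂ − 1).
1/ε₁ + 1/ε₂ − 1 = 1/0.91 + 1/0.92 − 1 = 1.186.
T₁⁴ − T₂⁴ = 2.92×10^12 − 1.96×10^11 = 2.72×10^12 K⁴.
q = 5.67×10⁻⁸ × 2.72×10^12 / 1.186 = 1.30×10^5 W/m².
Q = q·A = 1.30×10^5 × 3.3 = 4.30×10^5 W.

Q ≈ 4.30×10^5 W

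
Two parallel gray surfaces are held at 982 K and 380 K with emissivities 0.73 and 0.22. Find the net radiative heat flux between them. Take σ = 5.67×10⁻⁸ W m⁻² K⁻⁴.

q ≈ 10500 W/m²

For two large parallel gray plates, q = σ(T₁⁴ − T₂⁴) / (1/ε₁ + 1/ε₂ − 1).
1/ε₁ + 1/ε₂ − 1 = 1/0.73 + 1/0.22 − 1 = 4.915.
T₁⁴ − T₂⁴ = 9.30×10^11 − 2.09×10^10 = 9.09×10^11 K⁴.
q = 5.67×10⁻⁸ × 9.09×10^11 / 4.915 = 10500 W/m².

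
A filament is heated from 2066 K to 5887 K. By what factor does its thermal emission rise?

ratio ≈ 65.9

P ∝ T⁴, so the ratio is (5887/2066)⁴ = (2.849)⁴ = 65.9.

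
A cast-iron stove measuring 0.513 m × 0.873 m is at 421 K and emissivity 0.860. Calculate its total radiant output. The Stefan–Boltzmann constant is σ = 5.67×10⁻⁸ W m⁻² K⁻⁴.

P ≈ 686 W

A = 0.513 × 0.873 = 0.448 m².
Stefan–Boltzmann: P = εσAT⁴ = 0.860 × 5.67×10⁻⁸ × 0.448 × (421)⁴ = 0.860 × 5.67×10⁻⁸ × 0.448 × 3.14×10^10.
P = 686 W.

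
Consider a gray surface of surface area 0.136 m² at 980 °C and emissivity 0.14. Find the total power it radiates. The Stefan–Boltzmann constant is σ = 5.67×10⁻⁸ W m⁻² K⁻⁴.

P ≈ 2660 W

980 °C = 1253 K.
P = εσAT⁴ = 0.14 × 5.67×10⁻⁸ × 0.136 × (1253)⁴ = 0.14 × 5.67×10⁻⁸ × 0.136 × 2.46×10^12.
P = 2660 W.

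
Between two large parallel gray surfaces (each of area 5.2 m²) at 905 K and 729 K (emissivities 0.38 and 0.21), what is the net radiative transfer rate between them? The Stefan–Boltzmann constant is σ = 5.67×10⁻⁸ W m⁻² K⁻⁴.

For two large parallel gray plates, q = σ(T₁⁴ − T₂⁴) / (1/ε₁ + 1/ε₂ − 1).
1/ε₁ + 1/ε₂ − 1 = 1/0.38 + 1/0.21 − 1 = 6.393.
T₁⁴ − T₂⁴ = 6.71×10^11 − 2.82×10^11 = 3.88×10^11 K⁴.
q = 5.67×10⁻⁸ × 3.88×10^11 / 6.393 = 3440 W/m².
Q = q·A = 3440 × 5.2 = 17900 W.

Q ≈ 17900 W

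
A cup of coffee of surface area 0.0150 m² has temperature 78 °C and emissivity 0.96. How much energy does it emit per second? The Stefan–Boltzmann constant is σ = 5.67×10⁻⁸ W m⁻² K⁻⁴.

P ≈ 12.4 W

78 °C = 351 K.
Stefan–Boltzmann: P = εσAT⁴ = 0.96 × 5.67×10⁻⁸ × 0.0150 × (351)⁴ = 0.96 × 5.67×10⁻⁸ × 0.0150 × 1.52×10^10.
P = 12.4 W.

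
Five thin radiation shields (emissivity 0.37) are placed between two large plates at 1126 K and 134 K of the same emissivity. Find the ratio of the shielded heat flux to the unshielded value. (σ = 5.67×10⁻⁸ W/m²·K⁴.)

With N identical shields there are N+1 = 6 gaps in series, each with the same radiative resistance, so the flux falls to 1/(N+1) of its unshielded value.

ratio ≈ 0.167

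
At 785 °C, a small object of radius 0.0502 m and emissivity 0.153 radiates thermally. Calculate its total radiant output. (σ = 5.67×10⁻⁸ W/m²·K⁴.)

P ≈ 344 W

A = 4πr² = 4π × (0.0502)² = 0.0317 m².
785 °C = 1058 K.
Stefan–Boltzmann: P = εσAT⁴ = 0.153 × 5.67×10⁻⁸ × 0.0317 × (1058)⁴ = 0.153 × 5.67×10⁻⁸ × 0.0317 × 1.25×10^12.
P = 344 W.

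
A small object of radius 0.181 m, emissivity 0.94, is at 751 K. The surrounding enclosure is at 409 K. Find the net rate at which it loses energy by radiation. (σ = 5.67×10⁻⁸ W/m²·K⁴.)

Q ≈ 6370 W

A = 4πr² = 4π × (0.181)² = 0.412 m².
Q = εσA(T⁴ − T_s⁴). T⁴ − T_s⁴ = (751)⁴ − (409)⁴ = 3.18×10^11 − 2.80×10^10 = 2.90×10^11 K⁴.
Q = 0.94 × 5.67×10⁻⁸ × 0.412 × 2.90×10^11 = 6370 W.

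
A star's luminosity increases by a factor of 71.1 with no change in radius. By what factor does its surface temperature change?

factor ≈ 2.90

P ∝ T⁴ ⇒ T ∝ P^(1/4), so T scales by (71.1)^(1/4) = 2.90.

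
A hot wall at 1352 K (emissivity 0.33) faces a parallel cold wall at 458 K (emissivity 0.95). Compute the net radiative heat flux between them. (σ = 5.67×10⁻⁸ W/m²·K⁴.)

q ≈ 60600 W/m²

For two large parallel gray plates, q = σ(T₁⁴ − T₂⁴) / (1/ε₁ + 1/ε₂ − 1).
1/ε₁ + 1/ε₂ − 1 = 1/0.33 + 1/0.95 − 1 = 3.083.
T₁⁴ − T₂⁴ = 3.34×10^12 − 4.40×10^10 = 3.30×10^12 K⁴.
q = 5.67×10⁻⁸ × 3.30×10^12 / 3.083 = 60600 W/m².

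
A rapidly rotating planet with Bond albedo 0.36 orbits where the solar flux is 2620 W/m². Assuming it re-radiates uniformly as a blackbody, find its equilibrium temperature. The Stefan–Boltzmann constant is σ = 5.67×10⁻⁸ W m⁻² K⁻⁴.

Power absorbed = (1−a)S·πR²; power emitted = 4πR²σT⁴. Equating and cancelling πR²:
T = ((1−a)S / 4σ)^(1/4) = (1680 / (4 × 5.67×10⁻⁸))^(1/4) = (7.39×10^9)^(1/4).
T = 293 K.

T ≈ 293 K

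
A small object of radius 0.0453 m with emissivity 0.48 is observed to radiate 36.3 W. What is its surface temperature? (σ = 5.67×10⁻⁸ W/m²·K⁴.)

T ≈ 477 K

A = 4πr² = 4π × (0.0453)² = 0.0258 m².
From P = εσAT⁴, T = (P / εσA)^(1/4) = (36.3 / (0.48 × 5.67×10⁻⁸ × 0.0258))^(1/4).
T = (5.17×10^10)^(1/4) = 477 K.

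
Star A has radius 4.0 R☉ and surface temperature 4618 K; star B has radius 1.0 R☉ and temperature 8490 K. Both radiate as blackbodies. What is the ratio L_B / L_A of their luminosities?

L = 4πR²σT⁴ ∝ R²T⁴, so L_B/L_A = (1.0/4.0)² × (8490/4618)⁴ = 0.0625 × 11.4 = 0.714.

L_B/L_A ≈ 0.714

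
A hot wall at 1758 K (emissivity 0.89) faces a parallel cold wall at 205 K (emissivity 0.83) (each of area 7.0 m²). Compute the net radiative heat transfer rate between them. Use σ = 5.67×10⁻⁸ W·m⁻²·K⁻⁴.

For two large parallel gray plates, q = σ(T₁⁴ − T₂⁴) / (1/ε₁ + 1/ε₂ − 1).
1/ε₁ + 1/ε₂ − 1 = 1/0.89 + 1/0.83 − 1 = 1.328.
T₁⁴ − T₂⁴ = 9.55×10^12 − 1.77×10^9 = 9.55×10^12 K⁴.
q = 5.67×10⁻⁸ × 9.55×10^12 / 1.328 = 4.08×10^5 W/m².
Q = q·A = 4.08×10^5 × 7.0 = 2.85×10^6 W.

Q ≈ 2.85×10^6 W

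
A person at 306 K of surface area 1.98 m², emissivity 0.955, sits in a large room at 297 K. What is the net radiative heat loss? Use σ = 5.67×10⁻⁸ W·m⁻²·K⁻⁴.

Q ≈ 106 W

Q = εσA(T⁴ − T_s⁴). T⁴ − T_s⁴ = (306)⁴ − (297)⁴ = 8.77×10^9 − 7.78×10^9 = 9.87×10^8 K⁴.
Q = 0.955 × 5.67×10⁻⁸ × 1.98 × 9.87×10^8 = 106 W.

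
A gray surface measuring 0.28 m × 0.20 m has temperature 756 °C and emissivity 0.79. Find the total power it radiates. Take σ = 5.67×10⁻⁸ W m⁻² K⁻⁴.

P ≈ 2810 W

A = 0.28 × 0.20 = 0.0560 m².
756 °C = 1029 K.
Stefan–Boltzmann: P = εσAT⁴ = 0.79 × 5.67×10⁻⁸ × 0.0560 × (1029)⁴ = 0.79 × 5.67×10⁻⁸ × 0.0560 × 1.12×10^12.
P = 2810 W.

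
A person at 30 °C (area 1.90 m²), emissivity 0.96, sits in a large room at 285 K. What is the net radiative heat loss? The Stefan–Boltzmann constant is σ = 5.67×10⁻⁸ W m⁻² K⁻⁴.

Q ≈ 189 W

Convert: 30 °C = 303 K.
Q = εσA(T⁴ − T_s⁴). T⁴ − T_s⁴ = (303)⁴ − (285)⁴ = 8.43×10^9 − 6.60×10^9 = 1.83×10^9 K⁴.
Q = 0.96 × 5.67×10⁻⁸ × 1.90 × 1.83×10^9 = 189 W.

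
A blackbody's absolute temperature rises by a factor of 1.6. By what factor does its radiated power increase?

P ∝ T⁴, so the power scales as (1.6)⁴ = 6.55.

factor ≈ 6.55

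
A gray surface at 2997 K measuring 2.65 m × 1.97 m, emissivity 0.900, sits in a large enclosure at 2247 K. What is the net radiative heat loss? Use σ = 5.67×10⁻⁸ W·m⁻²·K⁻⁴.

Q ≈ 1.47×10^7 W

A = 2.65 × 1.97 = 5.22 m².
Q = εσA(T⁴ − T_s⁴). T⁴ − T_s⁴ = (2997)⁴ − (2247)⁴ = 8.07×10^13 − 2.55×10^13 = 5.52×10^13 K⁴.
Q = 0.900 × 5.67×10⁻⁸ × 5.22 × 5.52×10^13 = 1.47×10^7 W.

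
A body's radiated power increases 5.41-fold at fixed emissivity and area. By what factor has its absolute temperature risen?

factor ≈ 1.53

P ∝ T⁴ ⇒ T ∝ P^(1/4), so T scales by (5.41)^(1/4) = 1.53.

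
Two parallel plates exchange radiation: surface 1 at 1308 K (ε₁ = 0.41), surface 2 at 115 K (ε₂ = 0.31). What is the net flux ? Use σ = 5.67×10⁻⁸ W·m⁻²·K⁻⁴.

For two large parallel gray plates, q = σ(T₁⁴ − T₂⁴) / (1/ε₁ + 1/ε₂ − 1).
1/ε₁ + 1/ε₂ − 1 = 1/0.41 + 1/0.31 − 1 = 4.665.
T₁⁴ − T₂⁴ = 2.93×10^12 − 1.75×10^8 = 2.93×10^12 K⁴.
q = 5.67×10⁻⁸ × 2.93×10^12 / 4.665 = 35600 W/m².

q ≈ 35600 W/m²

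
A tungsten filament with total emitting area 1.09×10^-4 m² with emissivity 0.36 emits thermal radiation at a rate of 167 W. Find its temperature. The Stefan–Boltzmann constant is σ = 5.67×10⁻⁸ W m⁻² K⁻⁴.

T ≈ 2940 K

From P = εσAT⁴, T = (P / εσA)^(1/4) = (167 / (0.36 × 5.67×10⁻⁸ × 1.09×10^-4))^(1/4).
T = (7.51×10^13)^(1/4) = 2940 K.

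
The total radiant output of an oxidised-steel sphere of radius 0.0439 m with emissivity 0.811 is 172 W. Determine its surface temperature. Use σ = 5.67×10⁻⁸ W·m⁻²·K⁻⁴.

A = 4πr² = 4π × (0.0439)² = 0.0242 m².
From P = εσAT⁴, T = (P / εσA)^(1/4) = (172 / (0.811 × 5.67×10⁻⁸ × 0.0242))^(1/4).
T = (1.54×10^11)^(1/4) = 627 K.

T ≈ 627 K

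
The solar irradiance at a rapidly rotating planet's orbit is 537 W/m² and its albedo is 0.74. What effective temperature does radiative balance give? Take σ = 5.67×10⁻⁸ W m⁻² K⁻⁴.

Power absorbed = (1−a)S·πR²; power emitted = 4πR²σT⁴. Equating and cancelling πR²:
T = ((1−a)S / 4σ)^(1/4) = (140 / (4 × 5.67×10⁻⁸))^(1/4) = (6.16×10^8)^(1/4).
T = 158 K.

T ≈ 158 K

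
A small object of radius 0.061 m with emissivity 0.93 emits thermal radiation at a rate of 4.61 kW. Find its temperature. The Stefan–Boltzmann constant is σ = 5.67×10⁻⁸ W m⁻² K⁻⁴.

T ≈ 1170 K

A = 4πr² = 4π × (0.061)² = 0.0468 m².
From P = εσAT⁴, T = (P / εσA)^(1/4) = (4610 / (0.93 × 5.67×10⁻⁸ × 0.0468))^(1/4).
T = (1.87×10^12)^(1/4) = 1170 K.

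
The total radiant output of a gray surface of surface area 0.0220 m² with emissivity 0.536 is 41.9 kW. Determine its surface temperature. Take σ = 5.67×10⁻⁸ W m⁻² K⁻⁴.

From P = εσAT⁴, T = (P / εσA)^(1/4) = (41900 / (0.536 × 5.67×10⁻⁸ × 0.0220))^(1/4).
T = (6.27×10^13)^(1/4) = 2810 K.

T ≈ 2810 K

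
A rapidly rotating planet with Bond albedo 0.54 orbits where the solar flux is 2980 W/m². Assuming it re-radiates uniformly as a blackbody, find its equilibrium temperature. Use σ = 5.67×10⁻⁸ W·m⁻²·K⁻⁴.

T ≈ 279 K

Power absorbed = (1−a)S·πR²; power emitted = 4πR²σT⁴. Equating and cancelling πR²:
T = ((1−a)S / 4σ)^(1/4) = (1370 / (4 × 5.67×10⁻⁸))^(1/4) = (6.04×10^9)^(1/4).
T = 279 K.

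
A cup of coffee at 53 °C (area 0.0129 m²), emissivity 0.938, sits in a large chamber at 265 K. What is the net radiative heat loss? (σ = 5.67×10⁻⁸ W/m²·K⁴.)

Q ≈ 4.37 W

Convert: 53 °C = 326 K.
Q = εσA(T⁴ − T_s⁴). T⁴ − T_s⁴ = (326)⁴ − (265)⁴ = 1.13×10^10 − 4.93×10^9 = 6.36×10^9 K⁴.
Q = 0.938 × 5.67×10⁻⁸ × 0.0129 × 6.36×10^9 = 4.37 W.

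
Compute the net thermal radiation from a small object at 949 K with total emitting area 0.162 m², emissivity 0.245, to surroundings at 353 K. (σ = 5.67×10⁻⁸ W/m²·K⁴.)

Q = εσA(T⁴ − T_s⁴). T⁴ − T_s⁴ = (949)⁴ − (353)⁴ = 8.11×10^11 − 1.55×10^10 = 7.96×10^11 K⁴.
Q = 0.245 × 5.67×10⁻⁸ × 0.162 × 7.96×10^11 = 1790 W.

Q ≈ 1790 W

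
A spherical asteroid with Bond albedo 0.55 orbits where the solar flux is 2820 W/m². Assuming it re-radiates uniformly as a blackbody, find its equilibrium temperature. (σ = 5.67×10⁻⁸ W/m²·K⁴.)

T ≈ 273 K

Power absorbed = (1−a)S·πR²; power emitted = 4πR²σT⁴. Equating and cancelling πR²:
T = ((1−a)S / 4σ)^(1/4) = (1270 / (4 × 5.67×10⁻⁸))^(1/4) = (5.60×10^9)^(1/4).
T = 273 K.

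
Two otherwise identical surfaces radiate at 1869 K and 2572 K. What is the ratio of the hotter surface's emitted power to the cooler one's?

ratio ≈ 3.59

P ∝ T⁴, so the ratio is (2572/1869)⁴ = (1.376)⁴ = 3.59.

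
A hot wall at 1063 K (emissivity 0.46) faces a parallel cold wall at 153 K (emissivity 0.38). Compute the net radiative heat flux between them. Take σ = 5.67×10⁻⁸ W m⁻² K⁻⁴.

For two large parallel gray plates, q = σ(T₁⁴ − T₂⁴) / (1/ε₁ + 1/ε₂ − 1).
1/ε₁ + 1/ε₂ − 1 = 1/0.46 + 1/0.38 − 1 = 3.805.
T₁⁴ − T₂⁴ = 1.28×10^12 − 5.48×10^8 = 1.28×10^12 K⁴.
q = 5.67×10⁻⁸ × 1.28×10^12 / 3.805 = 19000 W/m².

q ≈ 19000 W/m²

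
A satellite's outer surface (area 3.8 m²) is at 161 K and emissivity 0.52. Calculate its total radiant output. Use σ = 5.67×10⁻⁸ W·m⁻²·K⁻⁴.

P ≈ 75.3 W

P = εσAT⁴ = 0.52 × 5.67×10⁻⁸ × 3.80 × (161)⁴ = 0.52 × 5.67×10⁻⁸ × 3.80 × 6.72×10^8.
P = 75.3 W.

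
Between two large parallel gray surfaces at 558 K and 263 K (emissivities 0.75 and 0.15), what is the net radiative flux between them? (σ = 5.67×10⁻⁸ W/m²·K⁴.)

For two large parallel gray plates, q = σ(T₁⁴ − T₂⁴) / (1/ε₁ + 1/ε₂ − 1).
1/ε₁ + 1/ε₂ − 1 = 1/0.75 + 1/0.15 − 1 = 7.000.
T₁⁴ − T₂⁴ = 9.69×10^10 − 4.78×10^9 = 9.22×10^10 K⁴.
q = 5.67×10⁻⁸ × 9.22×10^10 / 7.000 = 747 W/m².

q ≈ 747 W/m²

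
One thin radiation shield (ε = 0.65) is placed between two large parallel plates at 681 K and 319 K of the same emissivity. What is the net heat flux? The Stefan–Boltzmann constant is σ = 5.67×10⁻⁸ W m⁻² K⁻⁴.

q ≈ 2790 W/m²

Each of the 2 gaps contributes resistance (2/ε − 1) = 2/0.65 − 1 = 2.077; total = 4.154.
q = σ(T₁⁴ − T₂⁴) / 4.154 = 5.67×10⁻⁸ × 2.05×10^11 / 4.154 = 2790 W/m².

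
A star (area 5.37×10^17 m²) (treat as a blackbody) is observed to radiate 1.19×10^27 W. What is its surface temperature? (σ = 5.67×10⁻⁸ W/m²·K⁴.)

From P = σAT⁴, T = (P / σA)^(1/4) = (1.19×10^27 / (5.67×10⁻⁸ × 5.37×10^17))^(1/4).
T = (3.91×10^16)^(1/4) = 14100 K.

T ≈ 14100 K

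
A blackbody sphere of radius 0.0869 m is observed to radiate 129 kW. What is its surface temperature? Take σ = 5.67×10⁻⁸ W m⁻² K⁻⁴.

A = 4πr² = 4π × (0.0869)² = 0.0949 m².
From P = σAT⁴, T = (P / σA)^(1/4) = (1.29×10^5 / (5.67×10⁻⁸ × 0.0949))^(1/4).
T = (2.40×10^13)^(1/4) = 2210 K.

T ≈ 2210 K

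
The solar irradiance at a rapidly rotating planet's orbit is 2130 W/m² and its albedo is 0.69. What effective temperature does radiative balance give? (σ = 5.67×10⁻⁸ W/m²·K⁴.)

Power absorbed = (1−a)S·πR²; power emitted = 4πR²σT⁴. Equating and cancelling πR²:
T = ((1−a)S / 4σ)^(1/4) = (660 / (4 × 5.67×10⁻⁸))^(1/4) = (2.91×10^9)^(1/4).
T = 232 K.

T ≈ 232 K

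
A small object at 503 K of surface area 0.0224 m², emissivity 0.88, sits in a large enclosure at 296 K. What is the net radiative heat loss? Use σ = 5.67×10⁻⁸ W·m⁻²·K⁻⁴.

Q = εσA(T⁴ − T_s⁴). T⁴ − T_s⁴ = (503)⁴ − (296)⁴ = 6.40×10^10 − 7.68×10^9 = 5.63×10^10 K⁴.
Q = 0.88 × 5.67×10⁻⁸ × 0.0224 × 5.63×10^10 = 63.0 W.

Q ≈ 63.0 W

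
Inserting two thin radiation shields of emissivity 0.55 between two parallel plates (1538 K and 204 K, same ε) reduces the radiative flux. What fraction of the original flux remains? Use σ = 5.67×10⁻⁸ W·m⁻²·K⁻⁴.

With N identical shields there are N+1 = 3 gaps in series, each with the same radiative resistance, so the flux falls to 1/(N+1) of its unshielded value.

ratio ≈ 0.333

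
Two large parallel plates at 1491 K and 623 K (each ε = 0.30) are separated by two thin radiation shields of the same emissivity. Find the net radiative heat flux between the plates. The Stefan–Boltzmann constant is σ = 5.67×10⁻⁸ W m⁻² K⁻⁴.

Each of the 3 gaps contributes resistance (2/ε − 1) = 2/0.30 − 1 = 5.667; total = 17.00.
q = σ(T₁⁴ − T₂⁴) / 17.00 = 5.67×10⁻⁸ × 4.79×10^12 / 17.00 = 16000 W/m².

q ≈ 16000 W/m²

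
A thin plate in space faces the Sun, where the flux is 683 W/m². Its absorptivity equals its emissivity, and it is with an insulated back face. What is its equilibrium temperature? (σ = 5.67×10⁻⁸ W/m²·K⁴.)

Absorbed flux αS = emitted flux εσT⁴ (one radiating face); with α = ε, T = (S/σ)^(1/4).
T = (683 / 5.67×10⁻⁸)^(1/4) = (1.20×10^10)^(1/4).
T = 331 K.

T ≈ 331 K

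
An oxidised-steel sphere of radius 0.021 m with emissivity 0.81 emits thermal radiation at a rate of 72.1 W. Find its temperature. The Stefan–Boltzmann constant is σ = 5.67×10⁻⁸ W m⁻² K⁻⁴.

A = 4πr² = 4π × (0.021)² = 5.54×10^-3 m².
From P = εσAT⁴, T = (P / εσA)^(1/4) = (72.1 / (0.81 × 5.67×10⁻⁸ × 5.54×10^-3))^(1/4).
T = (2.83×10^11)^(1/4) = 730 K.

T ≈ 730 K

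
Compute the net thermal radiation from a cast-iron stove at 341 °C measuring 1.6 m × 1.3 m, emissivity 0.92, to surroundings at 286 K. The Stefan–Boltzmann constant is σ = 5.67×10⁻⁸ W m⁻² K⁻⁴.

A = 1.6 × 1.3 = 2.08 m².
Convert: 341 °C = 614 K.
Q = εσA(T⁴ − T_s⁴). T⁴ − T_s⁴ = (614)⁴ − (286)⁴ = 1.42×10^11 − 6.69×10^9 = 1.35×10^11 K⁴.
Q = 0.92 × 5.67×10⁻⁸ × 2.08 × 1.35×10^11 = 14700 W.

Q ≈ 14700 W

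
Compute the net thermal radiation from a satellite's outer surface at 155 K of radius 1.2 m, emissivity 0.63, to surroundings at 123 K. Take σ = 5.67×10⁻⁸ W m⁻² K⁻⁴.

Q ≈ 225 W

A = 4πr² = 4π × (1.2)² = 18.1 m².
Q = εσA(T⁴ − T_s⁴). T⁴ − T_s⁴ = (155)⁴ − (123)⁴ = 5.77×10^8 − 2.29×10^8 = 3.48×10^8 K⁴.
Q = 0.63 × 5.67×10⁻⁸ × 18.1 × 3.48×10^8 = 225 W.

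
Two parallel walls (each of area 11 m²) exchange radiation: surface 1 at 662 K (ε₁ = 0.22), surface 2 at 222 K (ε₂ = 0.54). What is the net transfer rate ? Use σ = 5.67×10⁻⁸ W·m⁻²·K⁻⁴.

For two large parallel gray plates, q = σ(T₁⁴ − T₂⁴) / (1/ε₁ + 1/ε₂ − 1).
1/ε₁ + 1/ε₂ − 1 = 1/0.22 + 1/0.54 − 1 = 5.397.
T₁⁴ − T₂⁴ = 1.92×10^11 − 2.43×10^9 = 1.90×10^11 K⁴.
q = 5.67×10⁻⁸ × 1.90×10^11 / 5.397 = 1990 W/m².
Q = q·A = 1990 × 11 = 21900 W.

Q ≈ 21900 W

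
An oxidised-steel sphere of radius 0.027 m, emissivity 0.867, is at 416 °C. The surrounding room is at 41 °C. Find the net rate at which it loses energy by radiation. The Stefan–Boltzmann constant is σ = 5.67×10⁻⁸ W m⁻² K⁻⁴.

Q ≈ 97.1 W

A = 4πr² = 4π × (0.027)² = 9.16×10^-3 m².
Convert: 416 °C = 689 K; 41 °C = 314 K.
Q = εσA(T⁴ − T_s⁴). T⁴ − T_s⁴ = (689)⁴ − (314)⁴ = 2.25×10^11 − 9.72×10^9 = 2.16×10^11 K⁴.
Q = 0.867 × 5.67×10⁻⁸ × 9.16×10^-3 × 2.16×10^11 = 97.1 W.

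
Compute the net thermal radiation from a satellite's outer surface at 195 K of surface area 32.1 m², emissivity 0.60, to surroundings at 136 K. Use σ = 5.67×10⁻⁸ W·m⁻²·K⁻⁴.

Q = εσA(T⁴ − T_s⁴). T⁴ − T_s⁴ = (195)⁴ − (136)⁴ = 1.45×10^9 − 3.42×10^8 = 1.10×10^9 K⁴.
Q = 0.60 × 5.67×10⁻⁸ × 32.1 × 1.10×10^9 = 1210 W.

Q ≈ 1210 W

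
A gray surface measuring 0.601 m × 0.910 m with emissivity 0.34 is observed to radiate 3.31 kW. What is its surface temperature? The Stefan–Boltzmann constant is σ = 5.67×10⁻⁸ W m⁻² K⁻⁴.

T ≈ 749 K

A = 0.601 × 0.910 = 0.547 m².
From P = εσAT⁴, T = (P / εσA)^(1/4) = (3310 / (0.34 × 5.67×10⁻⁸ × 0.547))^(1/4).
T = (3.14×10^11)^(1/4) = 749 K.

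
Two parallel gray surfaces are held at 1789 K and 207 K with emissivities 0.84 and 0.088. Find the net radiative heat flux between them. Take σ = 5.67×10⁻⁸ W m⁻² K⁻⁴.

For two large parallel gray plates, q = σ(T₁⁴ − T₂⁴) / (1/ε₁ + 1/ε₂ − 1).
1/ε₁ + 1/ε₂ − 1 = 1/0.84 + 1/0.088 − 1 = 11.55.
T₁⁴ − T₂⁴ = 1.02×10^13 − 1.84×10^9 = 1.02×10^13 K⁴.
q = 5.67×10⁻⁸ × 1.02×10^13 / 11.55 = 50300 W/m².

q ≈ 50300 W/m²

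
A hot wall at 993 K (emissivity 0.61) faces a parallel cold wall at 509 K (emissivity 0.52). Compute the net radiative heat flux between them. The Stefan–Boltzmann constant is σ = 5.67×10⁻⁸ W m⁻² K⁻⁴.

q ≈ 20000 W/m²

For two large parallel gray plates, q = σ(T₁⁴ − T₂⁴) / (1/ε₁ + 1/ε₂ − 1).
1/ε₁ + 1/ε₂ − 1 = 1/0.61 + 1/0.52 − 1 = 2.562.
T₁⁴ − T₂⁴ = 9.72×10^11 − 6.71×10^10 = 9.05×10^11 K⁴.
q = 5.67×10⁻⁸ × 9.05×10^11 / 2.562 = 20000 W/m².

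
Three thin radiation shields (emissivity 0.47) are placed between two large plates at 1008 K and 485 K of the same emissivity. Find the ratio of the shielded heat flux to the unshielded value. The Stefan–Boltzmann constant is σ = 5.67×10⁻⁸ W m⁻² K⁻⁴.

With N identical shields there are N+1 = 4 gaps in series, each with the same radiative resistance, so the flux falls to 1/(N+1) of its unshielded value.

ratio ≈ 0.250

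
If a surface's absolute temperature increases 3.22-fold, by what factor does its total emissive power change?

P ∝ T⁴, so the power scales as (3.22)⁴ = 108.

factor ≈ 108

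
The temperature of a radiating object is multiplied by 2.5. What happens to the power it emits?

P ∝ T⁴, so the power scales as (2.5)⁴ = 39.1.

factor ≈ 39.1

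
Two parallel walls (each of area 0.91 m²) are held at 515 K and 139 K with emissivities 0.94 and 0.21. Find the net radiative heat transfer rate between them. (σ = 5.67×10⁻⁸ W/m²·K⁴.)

For two large parallel gray plates, q = σ(T₁⁴ − T₂⁴) / (1/ε₁ + 1/ε₂ − 1).
1/ε₁ + 1/ε₂ − 1 = 1/0.94 + 1/0.21 − 1 = 4.826.
T₁⁴ − T₂⁴ = 7.03×10^10 − 3.73×10^8 = 7.00×10^10 K⁴.
q = 5.67×10⁻⁸ × 7.00×10^10 / 4.826 = 822 W/m².
Q = q·A = 822 × 0.91 = 748 W.

Q ≈ 748 W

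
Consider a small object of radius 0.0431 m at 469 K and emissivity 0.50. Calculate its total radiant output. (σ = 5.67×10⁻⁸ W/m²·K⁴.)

P ≈ 32.0 W

A = 4πr² = 4π × (0.0431)² = 0.0233 m².
P = εσAT⁴ = 0.50 × 5.67×10⁻⁸ × 0.0233 × (469)⁴ = 0.50 × 5.67×10⁻⁸ × 0.0233 × 4.84×10^10.
P = 32.0 W.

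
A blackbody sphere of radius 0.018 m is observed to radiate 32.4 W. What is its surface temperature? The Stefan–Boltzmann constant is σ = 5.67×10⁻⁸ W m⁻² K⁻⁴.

T ≈ 612 K

A = 4πr² = 4π × (0.018)² = 4.07×10^-3 m².
From P = σAT⁴, T = (P / σA)^(1/4) = (32.4 / (5.67×10⁻⁸ × 4.07×10^-3))^(1/4).
T = (1.40×10^11)^(1/4) = 612 K.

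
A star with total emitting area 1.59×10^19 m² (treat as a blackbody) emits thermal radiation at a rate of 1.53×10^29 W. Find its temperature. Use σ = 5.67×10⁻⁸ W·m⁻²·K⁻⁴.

From P = σAT⁴, T = (P / σA)^(1/4) = (1.53×10^29 / (5.67×10⁻⁸ × 1.59×10^19))^(1/4).
T = (1.70×10^17)^(1/4) = 20300 K.

T ≈ 20300 K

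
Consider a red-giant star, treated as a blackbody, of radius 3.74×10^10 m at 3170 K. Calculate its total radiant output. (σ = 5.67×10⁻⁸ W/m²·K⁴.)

A = 4πr² = 4π × (3.74×10^10)² = 1.76×10^22 m².
P = σAT⁴ = 5.67×10⁻⁸ × 1.76×10^22 × (3170)⁴ = 5.67×10⁻⁸ × 1.76×10^22 × 1.01×10^14.
P = 1.01×10^29 W.

P ≈ 1.01×10^29 W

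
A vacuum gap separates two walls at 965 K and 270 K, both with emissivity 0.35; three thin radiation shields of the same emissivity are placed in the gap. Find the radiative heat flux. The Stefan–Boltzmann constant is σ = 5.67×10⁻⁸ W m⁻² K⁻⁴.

Each of the 4 gaps contributes resistance (2/ε − 1) = 2/0.35 − 1 = 4.714; total = 18.86.
q = σ(T₁⁴ − T₂⁴) / 18.86 = 5.67×10⁻⁸ × 8.62×10^11 / 18.86 = 2590 W/m².

q ≈ 2590 W/m²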